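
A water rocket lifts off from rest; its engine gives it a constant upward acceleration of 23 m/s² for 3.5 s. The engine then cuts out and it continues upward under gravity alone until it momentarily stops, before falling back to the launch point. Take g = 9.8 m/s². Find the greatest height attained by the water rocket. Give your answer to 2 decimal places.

471.50 m

Phase 1 (powered ascent): v₀ = 0 m/s, a = 23 m/s².
v = v₀ + at = 0 + (23)(3.5) = 80.5 m/s
Δx = v₀t + ½at² = 0·3.5 + 0.5·23·3.5² = 141 m

Phase 2 (coasting upward): v₀ = 80.5 m/s, a = -9.8 m/s².
v = v₀ + at → t = (0 − 80.5) / -9.8 = 8.21 s
v² = v₀² + 2aΔx → Δx = (0² − 80.5²)/(2·-9.8) = 331 m
Maximum height = 141 + 331 = 472 m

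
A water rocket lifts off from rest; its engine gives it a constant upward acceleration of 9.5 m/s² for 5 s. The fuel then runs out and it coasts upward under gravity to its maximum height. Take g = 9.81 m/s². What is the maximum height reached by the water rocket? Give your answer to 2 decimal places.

Phase 1 (powered ascent): v₀ = 0 m/s, a = 9.5 m/s².
v = v₀ + at = 0 + (9.5)(5) = 47.5 m/s
Δx = v₀t + ½at² = 0·5 + 0.5·9.5·5² = 119 m

Phase 2 (coasting upward): v₀ = 47.5 m/s, a = -9.81 m/s².
v = v₀ + at → t = (0 − 47.5) / -9.81 = 4.84 s
v² = v₀² + 2aΔx → Δx = (0² − 47.5²)/(2·-9.81) = 115 m
Maximum height = 119 + 115 = 234 m

233.75 m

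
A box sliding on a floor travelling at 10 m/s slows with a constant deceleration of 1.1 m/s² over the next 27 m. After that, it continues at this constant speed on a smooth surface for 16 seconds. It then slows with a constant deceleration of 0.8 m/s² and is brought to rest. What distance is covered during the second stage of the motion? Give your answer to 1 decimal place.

Phase 1 (decelerating): v₀ = 10.0 m/s, a = -1.1 m/s².
v² = v₀² + 2aΔx = 10.0² + 2·-1.1·27 = 40.6 → v = 6.37 m/s
t = (v − v₀)/a = (6.37 − 10.0)/-1.1 = 3.30 s

Phase 2 (constant speed): v₀ = 6.37 m/s, a = 0 m/s².
v = v₀ + at = 6.37 + (0)(16) = 6.37 m/s
Δx = v₀t + ½at² = 6.37·16 + 0.5·0·16² = 102 m
Distance in phase 2 = 102 m

101.9 m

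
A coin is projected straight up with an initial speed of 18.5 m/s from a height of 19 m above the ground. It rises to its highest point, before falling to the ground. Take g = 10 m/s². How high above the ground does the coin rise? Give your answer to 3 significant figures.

Phase 1 (rising): v₀ = 18.5 m/s, a = -10 m/s².
v = v₀ + at → t = (0 − 18.5) / -10 = 1.85 s
v² = v₀² + 2aΔx → Δx = (0² − 18.5²)/(2·-10) = 17.1 m
Maximum height = 19 + 17.1 = 36.1 m

36.1 m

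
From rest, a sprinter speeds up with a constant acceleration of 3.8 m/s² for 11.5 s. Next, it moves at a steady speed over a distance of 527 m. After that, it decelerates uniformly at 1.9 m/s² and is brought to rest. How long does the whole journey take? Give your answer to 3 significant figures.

46.6 s

Phase 1 (accelerating): v₀ = 0 m/s, a = 3.8 m/s².
v = v₀ + at = 0 + (3.8)(11.5) = 43.7 m/s
Δx = v₀t + ½at² = 0·11.5 + 0.5·3.8·11.5² = 251 m

Phase 2 (constant speed): v₀ = 43.7 m/s, a = 0 m/s².
Constant speed: t = d/v = 527/43.7 = 12.1 s

Phase 3 (decelerating): v₀ = 43.7 m/s, a = -1.9 m/s².
v = v₀ + at → t = (0 − 43.7) / -1.9 = 23.0 s
v² = v₀² + 2aΔx → Δx = (0² − 43.7²)/(2·-1.9) = 503 m
Total time = 11.5 + 12.1 + 23.0 = 46.6 s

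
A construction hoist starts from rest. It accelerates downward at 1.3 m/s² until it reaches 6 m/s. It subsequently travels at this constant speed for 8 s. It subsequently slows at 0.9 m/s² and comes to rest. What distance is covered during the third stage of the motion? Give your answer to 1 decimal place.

Phase 1 (accelerating): v₀ = 0 m/s, a = 1.3 m/s².
v = v₀ + at → t = (6 − 0) / 1.3 = 4.62 s
v² = v₀² + 2aΔx → Δx = (6² − 0²)/(2·1.3) = 13.8 m

Phase 2 (constant speed): v₀ = 6.00 m/s, a = 0 m/s².
v = v₀ + at = 6.00 + (0)(8) = 6.00 m/s
Δx = v₀t + ½at² = 6.00·8 + 0.5·0·8² = 48.0 m

Phase 3 (decelerating): v₀ = 6.00 m/s, a = -0.9 m/s².
v = v₀ + at → t = (0 − 6.00) / -0.9 = 6.67 s
v² = v₀² + 2aΔx → Δx = (0² − 6.00²)/(2·-0.9) = 20.0 m
Distance in phase 3 = 20.0 m

20.0 m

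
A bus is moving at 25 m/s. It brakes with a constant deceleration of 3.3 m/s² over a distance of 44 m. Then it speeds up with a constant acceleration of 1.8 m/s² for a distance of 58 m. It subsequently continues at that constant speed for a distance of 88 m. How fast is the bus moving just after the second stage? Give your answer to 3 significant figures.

Phase 1 (decelerating): v₀ = 25.0 m/s, a = -3.3 m/s².
v² = v₀² + 2aΔx = 25.0² + 2·-3.3·44 = 335 → v = 18.3 m/s
t = (v − v₀)/a = (18.3 − 25.0)/-3.3 = 2.03 s

Phase 2 (accelerating): v₀ = 18.3 m/s, a = 1.8 m/s².
v² = v₀² + 2aΔx = 18.3² + 2·1.8·58 = 543 → v = 23.3 m/s
t = (v − v₀)/a = (23.3 − 18.3)/1.8 = 2.79 s
Speed at end of phase 2 = 23.3 m/s

23.3 m/s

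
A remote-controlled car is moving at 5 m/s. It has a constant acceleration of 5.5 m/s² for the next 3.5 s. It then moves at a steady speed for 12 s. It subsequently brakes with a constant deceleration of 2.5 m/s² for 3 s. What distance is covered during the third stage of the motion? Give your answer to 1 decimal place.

61.5 m

Phase 1 (accelerating): v₀ = 5.00 m/s, a = 5.5 m/s².
v = v₀ + at = 5.00 + (5.5)(3.5) = 24.2 m/s
Δx = v₀t + ½at² = 5.00·3.5 + 0.5·5.5·3.5² = 51.2 m

Phase 2 (constant speed): v₀ = 24.2 m/s, a = 0 m/s².
v = v₀ + at = 24.2 + (0)(12) = 24.2 m/s
Δx = v₀t + ½at² = 24.2·12 + 0.5·0·12² = 291 m

Phase 3 (decelerating): v₀ = 24.2 m/s, a = -2.5 m/s².
v = v₀ + at = 24.2 + (-2.5)(3) = 16.8 m/s
Δx = v₀t + ½at² = 24.2·3 + 0.5·-2.5·3² = 61.5 m
Distance in phase 3 = 61.5 m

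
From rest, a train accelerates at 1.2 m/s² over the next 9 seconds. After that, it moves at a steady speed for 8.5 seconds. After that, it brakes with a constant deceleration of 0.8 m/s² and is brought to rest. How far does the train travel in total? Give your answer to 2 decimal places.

213.30 m

Phase 1 (accelerating): v₀ = 0 m/s, a = 1.2 m/s².
v = v₀ + at = 0 + (1.2)(9) = 10.8 m/s
Δx = v₀t + ½at² = 0·9 + 0.5·1.2·9² = 48.6 m

Phase 2 (constant speed): v₀ = 10.8 m/s, a = 0 m/s².
v = v₀ + at = 10.8 + (0)(8.5) = 10.8 m/s
Δx = v₀t + ½at² = 10.8·8.5 + 0.5·0·8.5² = 91.8 m

Phase 3 (decelerating): v₀ = 10.8 m/s, a = -0.8 m/s².
v = v₀ + at → t = (0 − 10.8) / -0.8 = 13.5 s
v² = v₀² + 2aΔx → Δx = (0² − 10.8²)/(2·-0.8) = 72.9 m
Total distance = 48.6 + 91.8 + 72.9 = 213 m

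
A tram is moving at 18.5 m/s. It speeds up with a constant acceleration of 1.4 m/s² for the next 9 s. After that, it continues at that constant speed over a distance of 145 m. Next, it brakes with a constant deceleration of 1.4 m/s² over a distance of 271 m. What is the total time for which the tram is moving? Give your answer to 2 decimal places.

25.56 s

Phase 1 (accelerating): v₀ = 18.5 m/s, a = 1.4 m/s².
v = v₀ + at = 18.5 + (1.4)(9) = 31.1 m/s
Δx = v₀t + ½at² = 18.5·9 + 0.5·1.4·9² = 223 m

Phase 2 (constant speed): v₀ = 31.1 m/s, a = 0 m/s².
Constant speed: t = d/v = 145/31.1 = 4.66 s

Phase 3 (decelerating): v₀ = 31.1 m/s, a = -1.4 m/s².
v² = v₀² + 2aΔx = 31.1² + 2·-1.4·271 = 208 → v = 14.4 m/s
t = (v − v₀)/a = (14.4 − 31.1)/-1.4 = 11.9 s
Total time = 9.00 + 4.66 + 11.9 = 25.6 s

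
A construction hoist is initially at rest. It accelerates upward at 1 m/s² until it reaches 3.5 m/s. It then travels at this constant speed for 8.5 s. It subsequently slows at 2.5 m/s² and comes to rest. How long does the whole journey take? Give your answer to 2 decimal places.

13.40 s

Phase 1 (accelerating): v₀ = 0 m/s, a = 1 m/s².
v = v₀ + at → t = (3.5 − 0) / 1 = 3.50 s
v² = v₀² + 2aΔx → Δx = (3.5² − 0²)/(2·1) = 6.12 m

Phase 2 (constant speed): v₀ = 3.50 m/s, a = 0 m/s².
v = v₀ + at = 3.50 + (0)(8.5) = 3.50 m/s
Δx = v₀t + ½at² = 3.50·8.5 + 0.5·0·8.5² = 29.8 m

Phase 3 (decelerating): v₀ = 3.50 m/s, a = -2.5 m/s².
v = v₀ + at → t = (0 − 3.50) / -2.5 = 1.40 s
v² = v₀² + 2aΔx → Δx = (0² − 3.50²)/(2·-2.5) = 2.45 m
Total time = 3.50 + 8.50 + 1.40 = 13.4 s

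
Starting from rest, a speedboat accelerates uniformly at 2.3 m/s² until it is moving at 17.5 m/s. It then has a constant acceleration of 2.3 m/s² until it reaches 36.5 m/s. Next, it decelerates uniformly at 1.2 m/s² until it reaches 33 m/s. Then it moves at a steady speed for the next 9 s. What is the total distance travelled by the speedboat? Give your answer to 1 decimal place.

Phase 1 (accelerating): v₀ = 0 m/s, a = 2.3 m/s².
v = v₀ + at → t = (17.5 − 0) / 2.3 = 7.61 s
v² = v₀² + 2aΔx → Δx = (17.5² − 0²)/(2·2.3) = 66.6 m

Phase 2 (accelerating): v₀ = 17.5 m/s, a = 2.3 m/s².
v = v₀ + at → t = (36.5 − 17.5) / 2.3 = 8.26 s
v² = v₀² + 2aΔx → Δx = (36.5² − 17.5²)/(2·2.3) = 223 m

Phase 3 (decelerating): v₀ = 36.5 m/s, a = -1.2 m/s².
v = v₀ + at → t = (33 − 36.5) / -1.2 = 2.92 s
v² = v₀² + 2aΔx → Δx = (33² − 36.5²)/(2·-1.2) = 101 m

Phase 4 (constant speed): v₀ = 33.0 m/s, a = 0 m/s².
v = v₀ + at = 33.0 + (0)(9) = 33.0 m/s
Δx = v₀t + ½at² = 33.0·9 + 0.5·0·9² = 297 m
Total distance = 66.6 + 223 + 101 + 297 = 688 m

688.0 m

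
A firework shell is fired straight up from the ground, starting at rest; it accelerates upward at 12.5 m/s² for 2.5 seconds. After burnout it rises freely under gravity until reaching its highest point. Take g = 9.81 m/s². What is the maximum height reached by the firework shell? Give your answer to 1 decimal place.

88.8 m

Phase 1 (powered ascent): v₀ = 0 m/s, a = 12.5 m/s².
v = v₀ + at = 0 + (12.5)(2.5) = 31.2 m/s
Δx = v₀t + ½at² = 0·2.5 + 0.5·12.5·2.5² = 39.1 m

Phase 2 (coasting upward): v₀ = 31.2 m/s, a = -9.81 m/s².
v = v₀ + at → t = (0 − 31.2) / -9.81 = 3.19 s
v² = v₀² + 2aΔx → Δx = (0² − 31.2²)/(2·-9.81) = 49.8 m
Maximum height = 39.1 + 49.8 = 88.8 m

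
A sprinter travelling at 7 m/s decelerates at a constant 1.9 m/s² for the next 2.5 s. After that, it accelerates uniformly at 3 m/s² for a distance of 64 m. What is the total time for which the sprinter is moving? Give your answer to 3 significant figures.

Phase 1 (decelerating): v₀ = 7.00 m/s, a = -1.9 m/s².
v = v₀ + at = 7.00 + (-1.9)(2.5) = 2.25 m/s
Δx = v₀t + ½at² = 7.00·2.5 + 0.5·-1.9·2.5² = 11.6 m

Phase 2 (accelerating): v₀ = 2.25 m/s, a = 3 m/s².
v² = v₀² + 2aΔx = 2.25² + 2·3·64 = 389 → v = 19.7 m/s
t = (v − v₀)/a = (19.7 − 2.25)/3 = 5.82 s
Total time = 2.50 + 5.82 = 8.32 s

8.32 s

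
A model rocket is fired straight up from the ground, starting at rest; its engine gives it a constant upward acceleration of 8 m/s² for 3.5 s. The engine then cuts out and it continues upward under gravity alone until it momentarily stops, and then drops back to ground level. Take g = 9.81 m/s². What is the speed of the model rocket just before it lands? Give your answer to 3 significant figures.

Phase 1 (powered ascent): v₀ = 0 m/s, a = 8 m/s².
v = v₀ + at = 0 + (8)(3.5) = 28.0 m/s
Δx = v₀t + ½at² = 0·3.5 + 0.5·8·3.5² = 49.0 m

Phase 2 (coasting upward): v₀ = 28.0 m/s, a = -9.81 m/s².
v = v₀ + at → t = (0 − 28.0) / -9.81 = 2.85 s
v² = v₀² + 2aΔx → Δx = (0² − 28.0²)/(2·-9.81) = 40.0 m

Phase 3 (free fall): v₀ = 0 m/s, a = -9.81 m/s².
Falls 89.0 m from rest: t = √(2·89.0/9.81) = 4.26 s; v = g·t = 41.8 m/s.
Impact speed = 41.8 m/s

41.8 m/s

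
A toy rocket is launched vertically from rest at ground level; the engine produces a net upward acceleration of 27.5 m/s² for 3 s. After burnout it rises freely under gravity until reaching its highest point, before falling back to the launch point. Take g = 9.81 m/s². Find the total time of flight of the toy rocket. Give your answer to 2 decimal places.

21.21 s

Phase 1 (powered ascent): v₀ = 0 m/s, a = 27.5 m/s².
v = v₀ + at = 0 + (27.5)(3) = 82.5 m/s
Δx = v₀t + ½at² = 0·3 + 0.5·27.5·3² = 124 m

Phase 2 (coasting upward): v₀ = 82.5 m/s, a = -9.81 m/s².
v = v₀ + at → t = (0 − 82.5) / -9.81 = 8.41 s
v² = v₀² + 2aΔx → Δx = (0² − 82.5²)/(2·-9.81) = 347 m

Phase 3 (free fall): v₀ = 0 m/s, a = -9.81 m/s².
Falls 471 m from rest: t = √(2·471/9.81) = 9.80 s; v = g·t = 96.1 m/s.
Total time = 3.00 + 8.41 + 9.80 = 21.2 s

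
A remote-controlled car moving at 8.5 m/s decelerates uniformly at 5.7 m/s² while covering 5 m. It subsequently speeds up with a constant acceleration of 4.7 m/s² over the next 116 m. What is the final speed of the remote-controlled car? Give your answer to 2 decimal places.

33.25 m/s

Phase 1 (decelerating): v₀ = 8.50 m/s, a = -5.7 m/s².
v² = v₀² + 2aΔx = 8.50² + 2·-5.7·5 = 15.2 → v = 3.91 m/s
t = (v − v₀)/a = (3.91 − 8.50)/-5.7 = 0.806 s

Phase 2 (accelerating): v₀ = 3.91 m/s, a = 4.7 m/s².
v² = v₀² + 2aΔx = 3.91² + 2·4.7·116 = 1110 → v = 33.3 m/s
t = (v − v₀)/a = (33.3 − 3.91)/4.7 = 6.24 s
Final speed = 33.3 m/s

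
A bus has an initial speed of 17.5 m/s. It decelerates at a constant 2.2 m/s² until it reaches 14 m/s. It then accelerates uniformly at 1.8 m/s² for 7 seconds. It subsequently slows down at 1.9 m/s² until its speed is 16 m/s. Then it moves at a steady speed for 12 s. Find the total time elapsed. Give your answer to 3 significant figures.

Phase 1 (decelerating): v₀ = 17.5 m/s, a = -2.2 m/s².
v = v₀ + at → t = (14 − 17.5) / -2.2 = 1.59 s
v² = v₀² + 2aΔx → Δx = (14² − 17.5²)/(2·-2.2) = 25.1 m

Phase 2 (accelerating): v₀ = 14.0 m/s, a = 1.8 m/s².
v = v₀ + at = 14.0 + (1.8)(7) = 26.6 m/s
Δx = v₀t + ½at² = 14.0·7 + 0.5·1.8·7² = 142 m

Phase 3 (decelerating): v₀ = 26.6 m/s, a = -1.9 m/s².
v = v₀ + at → t = (16 − 26.6) / -1.9 = 5.58 s
v² = v₀² + 2aΔx → Δx = (16² − 26.6²)/(2·-1.9) = 119 m

Phase 4 (constant speed): v₀ = 16.0 m/s, a = 0 m/s².
v = v₀ + at = 16.0 + (0)(12) = 16.0 m/s
Δx = v₀t + ½at² = 16.0·12 + 0.5·0·12² = 192 m
Total time = 1.59 + 7.00 + 5.58 + 12.0 = 26.2 s

26.2 s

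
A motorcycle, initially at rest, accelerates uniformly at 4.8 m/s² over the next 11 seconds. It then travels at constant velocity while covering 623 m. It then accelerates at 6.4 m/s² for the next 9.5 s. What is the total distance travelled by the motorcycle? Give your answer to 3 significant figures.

Phase 1 (accelerating): v₀ = 0 m/s, a = 4.8 m/s².
v = v₀ + at = 0 + (4.8)(11) = 52.8 m/s
Δx = v₀t + ½at² = 0·11 + 0.5·4.8·11² = 290 m

Phase 2 (constant speed): v₀ = 52.8 m/s, a = 0 m/s².
Constant speed: t = d/v = 623/52.8 = 11.8 s

Phase 3 (accelerating): v₀ = 52.8 m/s, a = 6.4 m/s².
v = v₀ + at = 52.8 + (6.4)(9.5) = 114 m/s
Δx = v₀t + ½at² = 52.8·9.5 + 0.5·6.4·9.5² = 790 m
Total distance = 290 + 623 + 790 = 1700 m

1700 m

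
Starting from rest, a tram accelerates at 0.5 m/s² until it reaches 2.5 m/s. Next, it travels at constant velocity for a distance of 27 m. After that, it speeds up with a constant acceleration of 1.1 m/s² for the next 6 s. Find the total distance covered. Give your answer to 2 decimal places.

Phase 1 (accelerating): v₀ = 0 m/s, a = 0.5 m/s².
v = v₀ + at → t = (2.5 − 0) / 0.5 = 5.00 s
v² = v₀² + 2aΔx → Δx = (2.5² − 0²)/(2·0.5) = 6.25 m

Phase 2 (constant speed): v₀ = 2.50 m/s, a = 0 m/s².
Constant speed: t = d/v = 27/2.50 = 10.8 s

Phase 3 (accelerating): v₀ = 2.50 m/s, a = 1.1 m/s².
v = v₀ + at = 2.50 + (1.1)(6) = 9.10 m/s
Δx = v₀t + ½at² = 2.50·6 + 0.5·1.1·6² = 34.8 m
Total distance = 6.25 + 27.0 + 34.8 = 68.0 m

68.05 m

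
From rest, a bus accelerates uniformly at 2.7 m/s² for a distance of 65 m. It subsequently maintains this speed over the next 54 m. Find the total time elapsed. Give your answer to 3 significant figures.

Phase 1 (accelerating): v₀ = 0 m/s, a = 2.7 m/s².
v² = v₀² + 2aΔx = 0² + 2·2.7·65 = 351 → v = 18.7 m/s
t = (v − v₀)/a = (18.7 − 0)/2.7 = 6.94 s

Phase 2 (constant speed): v₀ = 18.7 m/s, a = 0 m/s².
Constant speed: t = d/v = 54/18.7 = 2.88 s
Total time = 6.94 + 2.88 = 9.82 s

9.82 s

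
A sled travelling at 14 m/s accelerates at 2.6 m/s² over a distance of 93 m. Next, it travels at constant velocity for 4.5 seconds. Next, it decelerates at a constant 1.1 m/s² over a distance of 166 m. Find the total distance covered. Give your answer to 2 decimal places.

Phase 1 (accelerating): v₀ = 14.0 m/s, a = 2.6 m/s².
v² = v₀² + 2aΔx = 14.0² + 2·2.6·93 = 680 → v = 26.1 m/s
t = (v − v₀)/a = (26.1 − 14.0)/2.6 = 4.64 s

Phase 2 (constant speed): v₀ = 26.1 m/s, a = 0 m/s².
v = v₀ + at = 26.1 + (0)(4.5) = 26.1 m/s
Δx = v₀t + ½at² = 26.1·4.5 + 0.5·0·4.5² = 117 m

Phase 3 (decelerating): v₀ = 26.1 m/s, a = -1.1 m/s².
v² = v₀² + 2aΔx = 26.1² + 2·-1.1·166 = 314 → v = 17.7 m/s
t = (v − v₀)/a = (17.7 − 26.1)/-1.1 = 7.58 s
Total distance = 93.0 + 117 + 166 = 376 m

376.31 m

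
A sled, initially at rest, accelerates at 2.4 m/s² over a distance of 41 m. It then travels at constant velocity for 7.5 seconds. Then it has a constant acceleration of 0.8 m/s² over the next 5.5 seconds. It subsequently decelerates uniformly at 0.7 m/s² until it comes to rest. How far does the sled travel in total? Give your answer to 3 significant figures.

Phase 1 (accelerating): v₀ = 0 m/s, a = 2.4 m/s².
v² = v₀² + 2aΔx = 0² + 2·2.4·41 = 197 → v = 14.0 m/s
t = (v − v₀)/a = (14.0 − 0)/2.4 = 5.85 s

Phase 2 (constant speed): v₀ = 14.0 m/s, a = 0 m/s².
v = v₀ + at = 14.0 + (0)(7.5) = 14.0 m/s
Δx = v₀t + ½at² = 14.0·7.5 + 0.5·0·7.5² = 105 m

Phase 3 (accelerating): v₀ = 14.0 m/s, a = 0.8 m/s².
v = v₀ + at = 14.0 + (0.8)(5.5) = 18.4 m/s
Δx = v₀t + ½at² = 14.0·5.5 + 0.5·0.8·5.5² = 89.3 m

Phase 4 (decelerating): v₀ = 18.4 m/s, a = -0.7 m/s².
v = v₀ + at → t = (0 − 18.4) / -0.7 = 26.3 s
v² = v₀² + 2aΔx → Δx = (0² − 18.4²)/(2·-0.7) = 243 m
Total distance = 41.0 + 105 + 89.3 + 243 = 478 m

478 m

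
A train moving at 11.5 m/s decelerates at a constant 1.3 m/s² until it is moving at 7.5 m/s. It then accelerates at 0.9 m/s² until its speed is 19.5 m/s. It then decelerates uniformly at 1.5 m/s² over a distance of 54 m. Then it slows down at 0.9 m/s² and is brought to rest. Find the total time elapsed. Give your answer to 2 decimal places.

35.98 s

Phase 1 (decelerating): v₀ = 11.5 m/s, a = -1.3 m/s².
v = v₀ + at → t = (7.5 − 11.5) / -1.3 = 3.08 s
v² = v₀² + 2aΔx → Δx = (7.5² − 11.5²)/(2·-1.3) = 29.2 m

Phase 2 (accelerating): v₀ = 7.50 m/s, a = 0.9 m/s².
v = v₀ + at → t = (19.5 − 7.50) / 0.9 = 13.3 s
v² = v₀² + 2aΔx → Δx = (19.5² − 7.50²)/(2·0.9) = 180 m

Phase 3 (decelerating): v₀ = 19.5 m/s, a = -1.5 m/s².
v² = v₀² + 2aΔx = 19.5² + 2·-1.5·54 = 218 → v = 14.8 m/s
t = (v − v₀)/a = (14.8 − 19.5)/-1.5 = 3.15 s

Phase 4 (decelerating): v₀ = 14.8 m/s, a = -0.9 m/s².
v = v₀ + at → t = (0 − 14.8) / -0.9 = 16.4 s
v² = v₀² + 2aΔx → Δx = (0² − 14.8²)/(2·-0.9) = 121 m
Total time = 3.08 + 13.3 + 3.15 + 16.4 = 36.0 s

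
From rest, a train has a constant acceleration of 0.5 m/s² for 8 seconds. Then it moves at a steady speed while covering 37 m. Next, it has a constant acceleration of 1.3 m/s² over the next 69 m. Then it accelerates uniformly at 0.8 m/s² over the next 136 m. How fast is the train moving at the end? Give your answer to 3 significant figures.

20.3 m/s

Phase 1 (accelerating): v₀ = 0 m/s, a = 0.5 m/s².
v = v₀ + at = 0 + (0.5)(8) = 4.00 m/s
Δx = v₀t + ½at² = 0·8 + 0.5·0.5·8² = 16.0 m

Phase 2 (constant speed): v₀ = 4.00 m/s, a = 0 m/s².
Constant speed: t = d/v = 37/4.00 = 9.25 s

Phase 3 (accelerating): v₀ = 4.00 m/s, a = 1.3 m/s².
v² = v₀² + 2aΔx = 4.00² + 2·1.3·69 = 195 → v = 14.0 m/s
t = (v − v₀)/a = (14.0 − 4.00)/1.3 = 7.68 s

Phase 4 (accelerating): v₀ = 14.0 m/s, a = 0.8 m/s².
v² = v₀² + 2aΔx = 14.0² + 2·0.8·136 = 413 → v = 20.3 m/s
t = (v − v₀)/a = (20.3 − 14.0)/0.8 = 7.93 s
Final speed = 20.3 m/s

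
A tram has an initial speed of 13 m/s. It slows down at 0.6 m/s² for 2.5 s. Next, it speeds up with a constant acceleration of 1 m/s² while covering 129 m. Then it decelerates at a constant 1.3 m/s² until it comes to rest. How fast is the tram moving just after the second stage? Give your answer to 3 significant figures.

Phase 1 (decelerating): v₀ = 13.0 m/s, a = -0.6 m/s².
v = v₀ + at = 13.0 + (-0.6)(2.5) = 11.5 m/s
Δx = v₀t + ½at² = 13.0·2.5 + 0.5·-0.6·2.5² = 30.6 m

Phase 2 (accelerating): v₀ = 11.5 m/s, a = 1 m/s².
v² = v₀² + 2aΔx = 11.5² + 2·1·129 = 390 → v = 19.8 m/s
t = (v − v₀)/a = (19.8 − 11.5)/1 = 8.25 s
Speed at end of phase 2 = 19.8 m/s

19.8 m/s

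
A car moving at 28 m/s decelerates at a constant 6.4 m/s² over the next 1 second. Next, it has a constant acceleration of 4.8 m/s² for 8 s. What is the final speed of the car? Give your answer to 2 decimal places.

60.00 m/s

Phase 1 (decelerating): v₀ = 28.0 m/s, a = -6.4 m/s².
v = v₀ + at = 28.0 + (-6.4)(1) = 21.6 m/s
Δx = v₀t + ½at² = 28.0·1 + 0.5·-6.4·1² = 24.8 m

Phase 2 (accelerating): v₀ = 21.6 m/s, a = 4.8 m/s².
v = v₀ + at = 21.6 + (4.8)(8) = 60.0 m/s
Δx = v₀t + ½at² = 21.6·8 + 0.5·4.8·8² = 326 m
Final speed = 60.0 m/s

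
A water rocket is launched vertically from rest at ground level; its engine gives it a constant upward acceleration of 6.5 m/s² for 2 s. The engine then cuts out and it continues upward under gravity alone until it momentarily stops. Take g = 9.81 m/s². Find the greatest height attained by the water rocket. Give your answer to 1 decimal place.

Phase 1 (powered ascent): v₀ = 0 m/s, a = 6.5 m/s².
v = v₀ + at = 0 + (6.5)(2) = 13.0 m/s
Δx = v₀t + ½at² = 0·2 + 0.5·6.5·2² = 13.0 m

Phase 2 (coasting upward): v₀ = 13.0 m/s, a = -9.81 m/s².
v = v₀ + at → t = (0 − 13.0) / -9.81 = 1.33 s
v² = v₀² + 2aΔx → Δx = (0² − 13.0²)/(2·-9.81) = 8.61 m
Maximum height = 13.0 + 8.61 = 21.6 m

21.6 m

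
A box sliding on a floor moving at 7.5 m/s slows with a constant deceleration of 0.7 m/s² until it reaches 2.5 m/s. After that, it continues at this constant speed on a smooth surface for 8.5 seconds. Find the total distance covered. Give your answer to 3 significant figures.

Phase 1 (decelerating): v₀ = 7.50 m/s, a = -0.7 m/s².
v = v₀ + at → t = (2.5 − 7.50) / -0.7 = 7.14 s
v² = v₀² + 2aΔx → Δx = (2.5² − 7.50²)/(2·-0.7) = 35.7 m

Phase 2 (constant speed): v₀ = 2.50 m/s, a = 0 m/s².
v = v₀ + at = 2.50 + (0)(8.5) = 2.50 m/s
Δx = v₀t + ½at² = 2.50·8.5 + 0.5·0·8.5² = 21.2 m
Total distance = 35.7 + 21.2 = 57.0 m

57.0 m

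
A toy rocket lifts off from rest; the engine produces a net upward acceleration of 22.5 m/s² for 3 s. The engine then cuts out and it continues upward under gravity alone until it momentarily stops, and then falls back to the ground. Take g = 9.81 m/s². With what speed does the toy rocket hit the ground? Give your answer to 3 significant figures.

Phase 1 (powered ascent): v₀ = 0 m/s, a = 22.5 m/s².
v = v₀ + at = 0 + (22.5)(3) = 67.5 m/s
Δx = v₀t + ½at² = 0·3 + 0.5·22.5·3² = 101 m

Phase 2 (coasting upward): v₀ = 67.5 m/s, a = -9.81 m/s².
v = v₀ + at → t = (0 − 67.5) / -9.81 = 6.88 s
v² = v₀² + 2aΔx → Δx = (0² − 67.5²)/(2·-9.81) = 232 m

Phase 3 (free fall): v₀ = 0 m/s, a = -9.81 m/s².
Falls 333 m from rest: t = √(2·333/9.81) = 8.25 s; v = g·t = 80.9 m/s.
Impact speed = 80.9 m/s

80.9 m/s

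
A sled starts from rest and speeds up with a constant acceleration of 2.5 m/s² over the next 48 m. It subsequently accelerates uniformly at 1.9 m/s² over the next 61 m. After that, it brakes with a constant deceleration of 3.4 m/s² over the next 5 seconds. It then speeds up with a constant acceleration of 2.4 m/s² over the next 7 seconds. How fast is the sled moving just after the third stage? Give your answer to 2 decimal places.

Phase 1 (accelerating): v₀ = 0 m/s, a = 2.5 m/s².
v² = v₀² + 2aΔx = 0² + 2·2.5·48 = 240 → v = 15.5 m/s
t = (v − v₀)/a = (15.5 − 0)/2.5 = 6.20 s

Phase 2 (accelerating): v₀ = 15.5 m/s, a = 1.9 m/s².
v² = v₀² + 2aΔx = 15.5² + 2·1.9·61 = 472 → v = 21.7 m/s
t = (v − v₀)/a = (21.7 − 15.5)/1.9 = 3.28 s

Phase 3 (decelerating): v₀ = 21.7 m/s, a = -3.4 m/s².
v = v₀ + at = 21.7 + (-3.4)(5) = 4.72 m/s
Δx = v₀t + ½at² = 21.7·5 + 0.5·-3.4·5² = 66.1 m
Speed at end of phase 3 = 4.72 m/s

4.72 m/s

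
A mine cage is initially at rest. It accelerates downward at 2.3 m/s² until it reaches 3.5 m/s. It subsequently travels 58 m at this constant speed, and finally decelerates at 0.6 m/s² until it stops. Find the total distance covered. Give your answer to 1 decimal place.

70.9 m

Phase 1 (accelerating): v₀ = 0 m/s, a = 2.3 m/s².
v = v₀ + at → t = (3.5 − 0) / 2.3 = 1.52 s
v² = v₀² + 2aΔx → Δx = (3.5² − 0²)/(2·2.3) = 2.66 m

Phase 2 (constant speed): v₀ = 3.50 m/s, a = 0 m/s².
Constant speed: t = d/v = 58/3.50 = 16.6 s

Phase 3 (decelerating): v₀ = 3.50 m/s, a = -0.6 m/s².
v = v₀ + at → t = (0 − 3.50) / -0.6 = 5.83 s
v² = v₀² + 2aΔx → Δx = (0² − 3.50²)/(2·-0.6) = 10.2 m
Total distance = 2.66 + 58.0 + 10.2 = 70.9 m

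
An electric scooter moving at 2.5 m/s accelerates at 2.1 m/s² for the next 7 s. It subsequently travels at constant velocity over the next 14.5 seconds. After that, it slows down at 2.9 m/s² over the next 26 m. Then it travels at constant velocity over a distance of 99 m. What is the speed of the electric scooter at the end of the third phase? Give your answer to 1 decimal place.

Phase 1 (accelerating): v₀ = 2.50 m/s, a = 2.1 m/s².
v = v₀ + at = 2.50 + (2.1)(7) = 17.2 m/s
Δx = v₀t + ½at² = 2.50·7 + 0.5·2.1·7² = 69.0 m

Phase 2 (constant speed): v₀ = 17.2 m/s, a = 0 m/s².
v = v₀ + at = 17.2 + (0)(14.5) = 17.2 m/s
Δx = v₀t + ½at² = 17.2·14.5 + 0.5·0·14.5² = 249 m

Phase 3 (decelerating): v₀ = 17.2 m/s, a = -2.9 m/s².
v² = v₀² + 2aΔx = 17.2² + 2·-2.9·26 = 145 → v = 12.0 m/s
t = (v − v₀)/a = (12.0 − 17.2)/-2.9 = 1.78 s
Speed at end of phase 3 = 12.0 m/s

12.0 m/s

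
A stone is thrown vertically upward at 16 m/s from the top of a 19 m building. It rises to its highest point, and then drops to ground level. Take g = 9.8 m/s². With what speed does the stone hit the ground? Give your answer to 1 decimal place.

Phase 1 (rising): v₀ = 16.0 m/s, a = -9.8 m/s².
v = v₀ + at → t = (0 − 16.0) / -9.8 = 1.63 s
v² = v₀² + 2aΔx → Δx = (0² − 16.0²)/(2·-9.8) = 13.1 m

Phase 2 (falling): v₀ = 0 m/s, a = -9.8 m/s².
Falls 32.1 m from rest: t = √(2·32.1/9.8) = 2.56 s; v = g·t = 25.1 m/s.
Final speed = 25.1 m/s

25.1 m/s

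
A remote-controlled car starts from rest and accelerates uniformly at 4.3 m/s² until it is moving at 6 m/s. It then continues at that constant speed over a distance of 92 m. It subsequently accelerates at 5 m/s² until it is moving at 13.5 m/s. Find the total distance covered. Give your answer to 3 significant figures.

111 m

Phase 1 (accelerating): v₀ = 0 m/s, a = 4.3 m/s².
v = v₀ + at → t = (6 − 0) / 4.3 = 1.40 s
v² = v₀² + 2aΔx → Δx = (6² − 0²)/(2·4.3) = 4.19 m

Phase 2 (constant speed): v₀ = 6.00 m/s, a = 0 m/s².
Constant speed: t = d/v = 92/6.00 = 15.3 s

Phase 3 (accelerating): v₀ = 6.00 m/s, a = 5 m/s².
v = v₀ + at → t = (13.5 − 6.00) / 5 = 1.50 s
v² = v₀² + 2aΔx → Δx = (13.5² − 6.00²)/(2·5) = 14.6 m
Total distance = 4.19 + 92.0 + 14.6 = 111 m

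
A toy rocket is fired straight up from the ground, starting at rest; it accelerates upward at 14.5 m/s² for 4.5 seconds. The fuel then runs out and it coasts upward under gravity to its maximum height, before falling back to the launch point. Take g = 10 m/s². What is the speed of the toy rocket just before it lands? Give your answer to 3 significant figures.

84.8 m/s

Phase 1 (powered ascent): v₀ = 0 m/s, a = 14.5 m/s².
v = v₀ + at = 0 + (14.5)(4.5) = 65.2 m/s
Δx = v₀t + ½at² = 0·4.5 + 0.5·14.5·4.5² = 147 m

Phase 2 (coasting upward): v₀ = 65.2 m/s, a = -10 m/s².
v = v₀ + at → t = (0 − 65.2) / -10 = 6.53 s
v² = v₀² + 2aΔx → Δx = (0² − 65.2²)/(2·-10) = 213 m

Phase 3 (free fall): v₀ = 0 m/s, a = -10 m/s².
Falls 360 m from rest: t = √(2·360/10) = 8.48 s; v = g·t = 84.8 m/s.
Impact speed = 84.8 m/s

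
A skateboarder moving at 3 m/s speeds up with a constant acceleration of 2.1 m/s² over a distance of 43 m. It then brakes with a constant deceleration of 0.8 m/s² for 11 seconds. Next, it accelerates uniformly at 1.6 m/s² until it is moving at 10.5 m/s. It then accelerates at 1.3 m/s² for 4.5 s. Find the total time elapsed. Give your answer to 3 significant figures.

24.1 s

Phase 1 (accelerating): v₀ = 3.00 m/s, a = 2.1 m/s².
v² = v₀² + 2aΔx = 3.00² + 2·2.1·43 = 190 → v = 13.8 m/s
t = (v − v₀)/a = (13.8 − 3.00)/2.1 = 5.13 s

Phase 2 (decelerating): v₀ = 13.8 m/s, a = -0.8 m/s².
v = v₀ + at = 13.8 + (-0.8)(11) = 4.97 m/s
Δx = v₀t + ½at² = 13.8·11 + 0.5·-0.8·11² = 103 m

Phase 3 (accelerating): v₀ = 4.97 m/s, a = 1.6 m/s².
v = v₀ + at → t = (10.5 − 4.97) / 1.6 = 3.46 s
v² = v₀² + 2aΔx → Δx = (10.5² − 4.97²)/(2·1.6) = 26.7 m

Phase 4 (accelerating): v₀ = 10.5 m/s, a = 1.3 m/s².
v = v₀ + at = 10.5 + (1.3)(4.5) = 16.4 m/s
Δx = v₀t + ½at² = 10.5·4.5 + 0.5·1.3·4.5² = 60.4 m
Total time = 5.13 + 11.0 + 3.46 + 4.50 = 24.1 s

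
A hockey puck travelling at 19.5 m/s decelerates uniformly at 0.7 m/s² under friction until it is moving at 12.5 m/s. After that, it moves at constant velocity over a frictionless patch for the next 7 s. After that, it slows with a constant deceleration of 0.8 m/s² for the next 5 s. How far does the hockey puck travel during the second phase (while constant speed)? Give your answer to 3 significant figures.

Phase 1 (decelerating): v₀ = 19.5 m/s, a = -0.7 m/s².
v = v₀ + at → t = (12.5 − 19.5) / -0.7 = 10.0 s
v² = v₀² + 2aΔx → Δx = (12.5² − 19.5²)/(2·-0.7) = 160 m

Phase 2 (constant speed): v₀ = 12.5 m/s, a = 0 m/s².
v = v₀ + at = 12.5 + (0)(7) = 12.5 m/s
Δx = v₀t + ½at² = 12.5·7 + 0.5·0·7² = 87.5 m
Distance in phase 2 = 87.5 m

87.5 m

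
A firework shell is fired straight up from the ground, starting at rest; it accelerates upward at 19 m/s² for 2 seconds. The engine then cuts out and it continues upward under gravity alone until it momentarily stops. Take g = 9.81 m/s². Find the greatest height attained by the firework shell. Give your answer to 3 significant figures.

112 m

Phase 1 (powered ascent): v₀ = 0 m/s, a = 19 m/s².
v = v₀ + at = 0 + (19)(2) = 38.0 m/s
Δx = v₀t + ½at² = 0·2 + 0.5·19·2² = 38.0 m

Phase 2 (coasting upward): v₀ = 38.0 m/s, a = -9.81 m/s².
v = v₀ + at → t = (0 − 38.0) / -9.81 = 3.87 s
v² = v₀² + 2aΔx → Δx = (0² − 38.0²)/(2·-9.81) = 73.6 m
Maximum height = 38.0 + 73.6 = 112 m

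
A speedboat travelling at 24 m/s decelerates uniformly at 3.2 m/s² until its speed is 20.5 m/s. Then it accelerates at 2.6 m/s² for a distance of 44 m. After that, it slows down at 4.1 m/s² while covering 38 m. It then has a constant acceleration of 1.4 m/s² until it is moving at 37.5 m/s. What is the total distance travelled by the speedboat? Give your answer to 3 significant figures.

Phase 1 (decelerating): v₀ = 24.0 m/s, a = -3.2 m/s².
v = v₀ + at → t = (20.5 − 24.0) / -3.2 = 1.09 s
v² = v₀² + 2aΔx → Δx = (20.5² − 24.0²)/(2·-3.2) = 24.3 m

Phase 2 (accelerating): v₀ = 20.5 m/s, a = 2.6 m/s².
v² = v₀² + 2aΔx = 20.5² + 2·2.6·44 = 649 → v = 25.5 m/s
t = (v − v₀)/a = (25.5 − 20.5)/2.6 = 1.91 s

Phase 3 (decelerating): v₀ = 25.5 m/s, a = -4.1 m/s².
v² = v₀² + 2aΔx = 25.5² + 2·-4.1·38 = 337 → v = 18.4 m/s
t = (v − v₀)/a = (18.4 − 25.5)/-4.1 = 1.73 s

Phase 4 (accelerating): v₀ = 18.4 m/s, a = 1.4 m/s².
v = v₀ + at → t = (37.5 − 18.4) / 1.4 = 13.7 s
v² = v₀² + 2aΔx → Δx = (37.5² − 18.4²)/(2·1.4) = 382 m
Total distance = 24.3 + 44.0 + 38.0 + 382 = 488 m

488 m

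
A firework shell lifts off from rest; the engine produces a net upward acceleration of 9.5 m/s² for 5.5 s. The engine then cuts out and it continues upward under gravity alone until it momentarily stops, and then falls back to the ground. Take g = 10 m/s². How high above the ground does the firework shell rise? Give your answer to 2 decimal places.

280.19 m

Phase 1 (powered ascent): v₀ = 0 m/s, a = 9.5 m/s².
v = v₀ + at = 0 + (9.5)(5.5) = 52.2 m/s
Δx = v₀t + ½at² = 0·5.5 + 0.5·9.5·5.5² = 144 m

Phase 2 (coasting upward): v₀ = 52.2 m/s, a = -10 m/s².
v = v₀ + at → t = (0 − 52.2) / -10 = 5.22 s
v² = v₀² + 2aΔx → Δx = (0² − 52.2²)/(2·-10) = 137 m
Maximum height = 144 + 137 = 280 m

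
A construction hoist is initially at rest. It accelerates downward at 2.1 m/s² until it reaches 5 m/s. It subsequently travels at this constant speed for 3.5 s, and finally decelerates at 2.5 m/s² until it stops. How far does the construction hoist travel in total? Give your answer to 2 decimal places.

Phase 1 (accelerating): v₀ = 0 m/s, a = 2.1 m/s².
v = v₀ + at → t = (5 − 0) / 2.1 = 2.38 s
v² = v₀² + 2aΔx → Δx = (5² − 0²)/(2·2.1) = 5.95 m

Phase 2 (constant speed): v₀ = 5.00 m/s, a = 0 m/s².
v = v₀ + at = 5.00 + (0)(3.5) = 5.00 m/s
Δx = v₀t + ½at² = 5.00·3.5 + 0.5·0·3.5² = 17.5 m

Phase 3 (decelerating): v₀ = 5.00 m/s, a = -2.5 m/s².
v = v₀ + at → t = (0 − 5.00) / -2.5 = 2.00 s
v² = v₀² + 2aΔx → Δx = (0² − 5.00²)/(2·-2.5) = 5.00 m
Total distance = 5.95 + 17.5 + 5.00 = 28.5 m

28.45 m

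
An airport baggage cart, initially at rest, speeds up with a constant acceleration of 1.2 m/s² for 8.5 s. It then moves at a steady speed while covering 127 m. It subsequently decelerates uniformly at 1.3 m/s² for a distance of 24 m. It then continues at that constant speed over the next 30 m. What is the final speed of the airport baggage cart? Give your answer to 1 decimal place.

6.5 m/s

Phase 1 (accelerating): v₀ = 0 m/s, a = 1.2 m/s².
v = v₀ + at = 0 + (1.2)(8.5) = 10.2 m/s
Δx = v₀t + ½at² = 0·8.5 + 0.5·1.2·8.5² = 43.3 m

Phase 2 (constant speed): v₀ = 10.2 m/s, a = 0 m/s².
Constant speed: t = d/v = 127/10.2 = 12.5 s

Phase 3 (decelerating): v₀ = 10.2 m/s, a = -1.3 m/s².
v² = v₀² + 2aΔx = 10.2² + 2·-1.3·24 = 41.6 → v = 6.45 m/s
t = (v − v₀)/a = (6.45 − 10.2)/-1.3 = 2.88 s

Phase 4 (constant speed): v₀ = 6.45 m/s, a = 0 m/s².
Constant speed: t = d/v = 30/6.45 = 4.65 s
Final speed = 6.45 m/s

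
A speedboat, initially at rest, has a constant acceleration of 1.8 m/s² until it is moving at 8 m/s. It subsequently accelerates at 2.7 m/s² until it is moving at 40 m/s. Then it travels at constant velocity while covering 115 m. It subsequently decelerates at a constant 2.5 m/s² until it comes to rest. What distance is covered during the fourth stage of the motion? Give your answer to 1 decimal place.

Phase 1 (accelerating): v₀ = 0 m/s, a = 1.8 m/s².
v = v₀ + at → t = (8 − 0) / 1.8 = 4.44 s
v² = v₀² + 2aΔx → Δx = (8² − 0²)/(2·1.8) = 17.8 m

Phase 2 (accelerating): v₀ = 8.00 m/s, a = 2.7 m/s².
v = v₀ + at → t = (40 − 8.00) / 2.7 = 11.9 s
v² = v₀² + 2aΔx → Δx = (40² − 8.00²)/(2·2.7) = 284 m

Phase 3 (constant speed): v₀ = 40.0 m/s, a = 0 m/s².
Constant speed: t = d/v = 115/40.0 = 2.88 s

Phase 4 (decelerating): v₀ = 40.0 m/s, a = -2.5 m/s².
v = v₀ + at → t = (0 − 40.0) / -2.5 = 16.0 s
v² = v₀² + 2aΔx → Δx = (0² − 40.0²)/(2·-2.5) = 320 m
Distance in phase 4 = 320 m

320.0 m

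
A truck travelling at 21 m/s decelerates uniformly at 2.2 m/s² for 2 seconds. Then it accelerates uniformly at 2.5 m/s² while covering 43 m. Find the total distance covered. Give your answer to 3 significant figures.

80.6 m

Phase 1 (decelerating): v₀ = 21.0 m/s, a = -2.2 m/s².
v = v₀ + at = 21.0 + (-2.2)(2) = 16.6 m/s
Δx = v₀t + ½at² = 21.0·2 + 0.5·-2.2·2² = 37.6 m

Phase 2 (accelerating): v₀ = 16.6 m/s, a = 2.5 m/s².
v² = v₀² + 2aΔx = 16.6² + 2·2.5·43 = 491 → v = 22.1 m/s
t = (v − v₀)/a = (22.1 − 16.6)/2.5 = 2.22 s
Total distance = 37.6 + 43.0 = 80.6 m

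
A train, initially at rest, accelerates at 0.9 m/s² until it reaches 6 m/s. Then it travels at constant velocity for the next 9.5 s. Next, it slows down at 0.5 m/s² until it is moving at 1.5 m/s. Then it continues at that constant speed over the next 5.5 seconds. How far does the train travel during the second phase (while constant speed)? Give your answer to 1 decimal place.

Phase 1 (accelerating): v₀ = 0 m/s, a = 0.9 m/s².
v = v₀ + at → t = (6 − 0) / 0.9 = 6.67 s
v² = v₀² + 2aΔx → Δx = (6² − 0²)/(2·0.9) = 20.0 m

Phase 2 (constant speed): v₀ = 6.00 m/s, a = 0 m/s².
v = v₀ + at = 6.00 + (0)(9.5) = 6.00 m/s
Δx = v₀t + ½at² = 6.00·9.5 + 0.5·0·9.5² = 57.0 m
Distance in phase 2 = 57.0 m

57.0 m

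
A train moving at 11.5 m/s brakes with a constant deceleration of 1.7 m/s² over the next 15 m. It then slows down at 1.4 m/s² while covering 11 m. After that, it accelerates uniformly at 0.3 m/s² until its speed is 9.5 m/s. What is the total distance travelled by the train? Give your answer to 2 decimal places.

92.33 m

Phase 1 (decelerating): v₀ = 11.5 m/s, a = -1.7 m/s².
v² = v₀² + 2aΔx = 11.5² + 2·-1.7·15 = 81.2 → v = 9.01 m/s
t = (v − v₀)/a = (9.01 − 11.5)/-1.7 = 1.46 s

Phase 2 (decelerating): v₀ = 9.01 m/s, a = -1.4 m/s².
v² = v₀² + 2aΔx = 9.01² + 2·-1.4·11 = 50.5 → v = 7.10 m/s
t = (v − v₀)/a = (7.10 − 9.01)/-1.4 = 1.37 s

Phase 3 (accelerating): v₀ = 7.10 m/s, a = 0.3 m/s².
v = v₀ + at → t = (9.5 − 7.10) / 0.3 = 7.99 s
v² = v₀² + 2aΔx → Δx = (9.5² − 7.10²)/(2·0.3) = 66.3 m
Total distance = 15.0 + 11.0 + 66.3 = 92.3 m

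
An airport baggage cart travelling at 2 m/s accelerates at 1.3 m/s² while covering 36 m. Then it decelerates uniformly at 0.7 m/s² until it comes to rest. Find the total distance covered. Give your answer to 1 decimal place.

Phase 1 (accelerating): v₀ = 2.00 m/s, a = 1.3 m/s².
v² = v₀² + 2aΔx = 2.00² + 2·1.3·36 = 97.6 → v = 9.88 m/s
t = (v − v₀)/a = (9.88 − 2.00)/1.3 = 6.06 s

Phase 2 (decelerating): v₀ = 9.88 m/s, a = -0.7 m/s².
v = v₀ + at → t = (0 − 9.88) / -0.7 = 14.1 s
v² = v₀² + 2aΔx → Δx = (0² − 9.88²)/(2·-0.7) = 69.7 m
Total distance = 36.0 + 69.7 = 106 m

105.7 m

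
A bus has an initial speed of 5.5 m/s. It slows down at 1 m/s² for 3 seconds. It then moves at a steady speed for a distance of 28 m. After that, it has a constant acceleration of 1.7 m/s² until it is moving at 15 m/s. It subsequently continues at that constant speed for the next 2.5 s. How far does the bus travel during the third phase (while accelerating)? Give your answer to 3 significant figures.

64.3 m

Phase 1 (decelerating): v₀ = 5.50 m/s, a = -1 m/s².
v = v₀ + at = 5.50 + (-1)(3) = 2.50 m/s
Δx = v₀t + ½at² = 5.50·3 + 0.5·-1·3² = 12.0 m

Phase 2 (constant speed): v₀ = 2.50 m/s, a = 0 m/s².
Constant speed: t = d/v = 28/2.50 = 11.2 s

Phase 3 (accelerating): v₀ = 2.50 m/s, a = 1.7 m/s².
v = v₀ + at → t = (15 − 2.50) / 1.7 = 7.35 s
v² = v₀² + 2aΔx → Δx = (15² − 2.50²)/(2·1.7) = 64.3 m
Distance in phase 3 = 64.3 m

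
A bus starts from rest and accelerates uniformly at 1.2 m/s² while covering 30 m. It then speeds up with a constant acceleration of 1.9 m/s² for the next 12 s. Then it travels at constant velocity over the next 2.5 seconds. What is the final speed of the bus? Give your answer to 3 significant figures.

31.3 m/s

Phase 1 (accelerating): v₀ = 0 m/s, a = 1.2 m/s².
v² = v₀² + 2aΔx = 0² + 2·1.2·30 = 72.0 → v = 8.49 m/s
t = (v − v₀)/a = (8.49 − 0)/1.2 = 7.07 s

Phase 2 (accelerating): v₀ = 8.49 m/s, a = 1.9 m/s².
v = v₀ + at = 8.49 + (1.9)(12) = 31.3 m/s
Δx = v₀t + ½at² = 8.49·12 + 0.5·1.9·12² = 239 m

Phase 3 (constant speed): v₀ = 31.3 m/s, a = 0 m/s².
v = v₀ + at = 31.3 + (0)(2.5) = 31.3 m/s
Δx = v₀t + ½at² = 31.3·2.5 + 0.5·0·2.5² = 78.2 m
Final speed = 31.3 m/s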